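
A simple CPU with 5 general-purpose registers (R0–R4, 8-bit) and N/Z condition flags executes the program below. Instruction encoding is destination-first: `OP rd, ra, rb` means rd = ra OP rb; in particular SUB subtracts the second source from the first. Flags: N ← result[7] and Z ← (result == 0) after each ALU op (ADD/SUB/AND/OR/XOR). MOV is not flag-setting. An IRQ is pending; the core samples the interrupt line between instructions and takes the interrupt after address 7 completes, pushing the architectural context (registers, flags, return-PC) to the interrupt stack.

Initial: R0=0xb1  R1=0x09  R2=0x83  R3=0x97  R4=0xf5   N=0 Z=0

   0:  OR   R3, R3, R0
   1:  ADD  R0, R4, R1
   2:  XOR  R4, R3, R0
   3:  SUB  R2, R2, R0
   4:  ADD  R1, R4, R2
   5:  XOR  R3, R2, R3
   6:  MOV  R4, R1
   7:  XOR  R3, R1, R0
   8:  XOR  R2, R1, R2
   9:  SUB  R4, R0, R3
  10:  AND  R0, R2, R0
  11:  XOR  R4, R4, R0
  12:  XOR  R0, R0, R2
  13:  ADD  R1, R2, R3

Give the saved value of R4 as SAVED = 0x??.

SAVED = 0xce

after  0: R0=0xb1 R1=0x09 R2=0x83 R3=0xb7 R4=0xf5  N=1 Z=0
after  1: R0=0xfe R1=0x09 R2=0x83 R3=0xb7 R4=0xf5  N=1 Z=0
after  2: R0=0xfe R1=0x09 R2=0x83 R3=0xb7 R4=0x49  N=0 Z=0
after  3: R0=0xfe R1=0x09 R2=0x85 R3=0xb7 R4=0x49  N=1 Z=0
after  4: R0=0xfe R1=0xce R2=0x85 R3=0xb7 R4=0x49  N=1 Z=0
after  5: R0=0xfe R1=0xce R2=0x85 R3=0x32 R4=0x49  N=0 Z=0
after  6: R0=0xfe R1=0xce R2=0x85 R3=0x32 R4=0xce  N=0 Z=0
after  7: R0=0xfe R1=0xce R2=0x85 R3=0x30 R4=0xce  N=0 Z=0
-- IRQ taken; context saved, return-PC = 8 --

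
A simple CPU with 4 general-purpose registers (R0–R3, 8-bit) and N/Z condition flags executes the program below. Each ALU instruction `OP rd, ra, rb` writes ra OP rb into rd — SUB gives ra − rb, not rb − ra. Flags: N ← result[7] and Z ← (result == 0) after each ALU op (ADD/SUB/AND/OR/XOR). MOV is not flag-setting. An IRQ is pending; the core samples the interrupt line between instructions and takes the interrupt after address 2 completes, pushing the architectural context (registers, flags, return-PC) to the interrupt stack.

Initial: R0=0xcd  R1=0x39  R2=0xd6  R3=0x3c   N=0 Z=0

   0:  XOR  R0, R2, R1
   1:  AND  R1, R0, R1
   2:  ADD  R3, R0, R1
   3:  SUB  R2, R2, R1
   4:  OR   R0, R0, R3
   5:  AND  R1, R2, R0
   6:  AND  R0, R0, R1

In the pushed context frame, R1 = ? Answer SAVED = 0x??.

SAVED = 0x29

after  0: R0=0xef R1=0x39 R2=0xd6 R3=0x3c  N=1 Z=0
after  1: R0=0xef R1=0x29 R2=0xd6 R3=0x3c  N=0 Z=0
after  2: R0=0xef R1=0x29 R2=0xd6 R3=0x18  N=0 Z=0
-- IRQ taken; context saved, return-PC = 3 --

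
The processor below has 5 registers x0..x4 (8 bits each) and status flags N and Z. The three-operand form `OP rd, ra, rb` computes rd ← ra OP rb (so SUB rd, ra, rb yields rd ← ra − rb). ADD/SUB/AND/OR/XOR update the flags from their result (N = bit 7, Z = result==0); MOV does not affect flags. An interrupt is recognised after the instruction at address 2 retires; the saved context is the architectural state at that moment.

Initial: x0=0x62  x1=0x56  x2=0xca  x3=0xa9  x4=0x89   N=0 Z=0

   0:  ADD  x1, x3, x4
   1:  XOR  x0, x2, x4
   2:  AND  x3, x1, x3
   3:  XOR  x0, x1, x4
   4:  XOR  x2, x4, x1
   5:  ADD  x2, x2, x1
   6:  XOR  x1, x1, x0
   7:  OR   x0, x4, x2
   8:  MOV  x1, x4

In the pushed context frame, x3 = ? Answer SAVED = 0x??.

SAVED = 0x20

after  0: x0=0x62 x1=0x32 x2=0xca x3=0xa9 x4=0x89  N=0 Z=0
after  1: x0=0x43 x1=0x32 x2=0xca x3=0xa9 x4=0x89  N=0 Z=0
after  2: x0=0x43 x1=0x32 x2=0xca x3=0x20 x4=0x89  N=0 Z=0
-- IRQ taken; context saved, return-PC = 3 --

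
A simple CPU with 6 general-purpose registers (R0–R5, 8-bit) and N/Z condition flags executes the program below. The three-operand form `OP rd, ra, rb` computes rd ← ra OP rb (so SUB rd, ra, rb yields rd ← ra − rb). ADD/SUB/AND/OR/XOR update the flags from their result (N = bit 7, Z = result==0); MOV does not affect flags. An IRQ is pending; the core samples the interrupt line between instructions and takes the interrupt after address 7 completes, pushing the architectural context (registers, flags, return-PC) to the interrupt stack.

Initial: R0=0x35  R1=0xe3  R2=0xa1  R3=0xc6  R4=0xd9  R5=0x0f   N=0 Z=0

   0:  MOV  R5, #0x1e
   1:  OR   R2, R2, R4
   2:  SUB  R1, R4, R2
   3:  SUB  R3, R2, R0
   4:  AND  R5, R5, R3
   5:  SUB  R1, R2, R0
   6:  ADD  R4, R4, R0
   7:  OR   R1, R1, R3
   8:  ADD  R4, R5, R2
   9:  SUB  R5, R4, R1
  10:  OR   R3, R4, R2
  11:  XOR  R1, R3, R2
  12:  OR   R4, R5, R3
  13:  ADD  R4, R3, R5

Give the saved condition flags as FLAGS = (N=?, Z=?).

FLAGS = (N=1, Z=0)

after  0: R0=0x35 R1=0xe3 R2=0xa1 R3=0xc6 R4=0xd9 R5=0x1e  N=0 Z=0
after  1: R0=0x35 R1=0xe3 R2=0xf9 R3=0xc6 R4=0xd9 R5=0x1e  N=1 Z=0
after  2: R0=0x35 R1=0xe0 R2=0xf9 R3=0xc6 R4=0xd9 R5=0x1e  N=1 Z=0
after  3: R0=0x35 R1=0xe0 R2=0xf9 R3=0xc4 R4=0xd9 R5=0x1e  N=1 Z=0
after  4: R0=0x35 R1=0xe0 R2=0xf9 R3=0xc4 R4=0xd9 R5=0x04  N=0 Z=0
after  5: R0=0x35 R1=0xc4 R2=0xf9 R3=0xc4 R4=0xd9 R5=0x04  N=1 Z=0
after  6: R0=0x35 R1=0xc4 R2=0xf9 R3=0xc4 R4=0x0e R5=0x04  N=0 Z=0
after  7: R0=0x35 R1=0xc4 R2=0xf9 R3=0xc4 R4=0x0e R5=0x04  N=1 Z=0
-- IRQ taken; context saved, return-PC = 8 --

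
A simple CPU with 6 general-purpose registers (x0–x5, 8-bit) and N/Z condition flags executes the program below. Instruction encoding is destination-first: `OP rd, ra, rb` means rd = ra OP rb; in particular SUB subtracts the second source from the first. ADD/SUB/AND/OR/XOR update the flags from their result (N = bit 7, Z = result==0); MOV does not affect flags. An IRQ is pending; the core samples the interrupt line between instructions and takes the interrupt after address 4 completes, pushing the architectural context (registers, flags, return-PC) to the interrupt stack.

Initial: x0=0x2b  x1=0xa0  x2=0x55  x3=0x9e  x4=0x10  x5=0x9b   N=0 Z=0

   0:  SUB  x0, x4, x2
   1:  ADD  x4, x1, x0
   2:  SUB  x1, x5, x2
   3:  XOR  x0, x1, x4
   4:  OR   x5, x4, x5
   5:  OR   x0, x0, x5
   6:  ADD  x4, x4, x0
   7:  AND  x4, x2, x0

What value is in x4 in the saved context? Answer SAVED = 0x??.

SAVED = 0x5b

after  0: x0=0xbb x1=0xa0 x2=0x55 x3=0x9e x4=0x10 x5=0x9b  N=1 Z=0
after  1: x0=0xbb x1=0xa0 x2=0x55 x3=0x9e x4=0x5b x5=0x9b  N=0 Z=0
after  2: x0=0xbb x1=0x46 x2=0x55 x3=0x9e x4=0x5b x5=0x9b  N=0 Z=0
after  3: x0=0x1d x1=0x46 x2=0x55 x3=0x9e x4=0x5b x5=0x9b  N=0 Z=0
after  4: x0=0x1d x1=0x46 x2=0x55 x3=0x9e x4=0x5b x5=0xdb  N=1 Z=0
-- IRQ taken; context saved, return-PC = 5 --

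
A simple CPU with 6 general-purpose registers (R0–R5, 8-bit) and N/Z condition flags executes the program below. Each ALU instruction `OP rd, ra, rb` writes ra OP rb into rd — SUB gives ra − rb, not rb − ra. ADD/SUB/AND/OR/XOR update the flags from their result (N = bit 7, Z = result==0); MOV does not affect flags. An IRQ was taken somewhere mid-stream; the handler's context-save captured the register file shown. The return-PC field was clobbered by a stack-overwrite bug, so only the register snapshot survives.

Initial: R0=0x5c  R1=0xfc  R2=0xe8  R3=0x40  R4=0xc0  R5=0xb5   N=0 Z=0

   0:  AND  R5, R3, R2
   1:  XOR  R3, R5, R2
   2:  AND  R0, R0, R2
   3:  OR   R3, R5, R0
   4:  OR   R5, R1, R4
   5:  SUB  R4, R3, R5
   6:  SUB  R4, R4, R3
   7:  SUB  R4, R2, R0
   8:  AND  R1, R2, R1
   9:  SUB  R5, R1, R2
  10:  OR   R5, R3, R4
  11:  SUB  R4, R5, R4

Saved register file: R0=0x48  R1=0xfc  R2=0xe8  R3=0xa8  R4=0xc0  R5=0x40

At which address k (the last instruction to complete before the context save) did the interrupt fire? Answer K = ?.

K = 2

after  0: R0=0x5c R1=0xfc R2=0xe8 R3=0x40 R4=0xc0 R5=0x40  N=0 Z=0
after  1: R0=0x5c R1=0xfc R2=0xe8 R3=0xa8 R4=0xc0 R5=0x40  N=1 Z=0
after  2: R0=0x48 R1=0xfc R2=0xe8 R3=0xa8 R4=0xc0 R5=0x40  N=0 Z=0
-- IRQ taken; context saved, return-PC = 3 --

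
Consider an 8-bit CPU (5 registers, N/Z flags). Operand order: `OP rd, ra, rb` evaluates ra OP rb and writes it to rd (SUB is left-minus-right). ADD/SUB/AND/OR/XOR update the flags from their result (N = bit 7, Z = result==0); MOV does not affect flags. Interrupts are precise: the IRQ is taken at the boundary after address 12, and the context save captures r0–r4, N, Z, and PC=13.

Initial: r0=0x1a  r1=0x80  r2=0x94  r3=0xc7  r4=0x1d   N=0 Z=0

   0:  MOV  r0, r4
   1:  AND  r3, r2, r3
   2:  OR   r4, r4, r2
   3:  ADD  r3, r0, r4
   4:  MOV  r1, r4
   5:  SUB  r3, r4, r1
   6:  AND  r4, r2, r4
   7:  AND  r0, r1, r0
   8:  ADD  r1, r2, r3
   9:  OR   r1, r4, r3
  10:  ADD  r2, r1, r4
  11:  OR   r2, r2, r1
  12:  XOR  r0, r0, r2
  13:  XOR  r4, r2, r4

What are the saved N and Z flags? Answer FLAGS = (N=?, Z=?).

FLAGS = (N=1, Z=0)

after  0: r0=0x1d r1=0x80 r2=0x94 r3=0xc7 r4=0x1d  N=0 Z=0
after  1: r0=0x1d r1=0x80 r2=0x94 r3=0x84 r4=0x1d  N=1 Z=0
after  2: r0=0x1d r1=0x80 r2=0x94 r3=0x84 r4=0x9d  N=1 Z=0
after  3: r0=0x1d r1=0x80 r2=0x94 r3=0xba r4=0x9d  N=1 Z=0
after  4: r0=0x1d r1=0x9d r2=0x94 r3=0xba r4=0x9d  N=1 Z=0
after  5: r0=0x1d r1=0x9d r2=0x94 r3=0x00 r4=0x9d  N=0 Z=1
after  6: r0=0x1d r1=0x9d r2=0x94 r3=0x00 r4=0x94  N=1 Z=0
after  7: r0=0x1d r1=0x9d r2=0x94 r3=0x00 r4=0x94  N=0 Z=0
after  8: r0=0x1d r1=0x94 r2=0x94 r3=0x00 r4=0x94  N=1 Z=0
after  9: r0=0x1d r1=0x94 r2=0x94 r3=0x00 r4=0x94  N=1 Z=0
after 10: r0=0x1d r1=0x94 r2=0x28 r3=0x00 r4=0x94  N=0 Z=0
after 11: r0=0x1d r1=0x94 r2=0xbc r3=0x00 r4=0x94  N=1 Z=0
after 12: r0=0xa1 r1=0x94 r2=0xbc r3=0x00 r4=0x94  N=1 Z=0
-- IRQ taken; context saved, return-PC = 13 --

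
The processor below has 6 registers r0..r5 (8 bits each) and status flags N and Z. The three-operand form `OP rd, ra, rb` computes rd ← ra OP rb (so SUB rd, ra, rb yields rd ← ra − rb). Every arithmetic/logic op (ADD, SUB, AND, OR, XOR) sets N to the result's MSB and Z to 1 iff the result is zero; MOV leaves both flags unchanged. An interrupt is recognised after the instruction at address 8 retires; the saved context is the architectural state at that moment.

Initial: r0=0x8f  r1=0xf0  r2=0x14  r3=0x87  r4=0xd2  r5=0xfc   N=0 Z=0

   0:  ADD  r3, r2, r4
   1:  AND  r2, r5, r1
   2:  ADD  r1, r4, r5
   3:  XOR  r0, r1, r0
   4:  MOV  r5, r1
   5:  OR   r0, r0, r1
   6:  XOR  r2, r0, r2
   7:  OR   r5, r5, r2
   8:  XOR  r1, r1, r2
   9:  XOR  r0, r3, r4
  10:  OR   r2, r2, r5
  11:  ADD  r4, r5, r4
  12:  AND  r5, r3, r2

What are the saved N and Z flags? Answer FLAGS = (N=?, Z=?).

after  0: r0=0x8f r1=0xf0 r2=0x14 r3=0xe6 r4=0xd2 r5=0xfc  N=1 Z=0
after  1: r0=0x8f r1=0xf0 r2=0xf0 r3=0xe6 r4=0xd2 r5=0xfc  N=1 Z=0
after  2: r0=0x8f r1=0xce r2=0xf0 r3=0xe6 r4=0xd2 r5=0xfc  N=1 Z=0
after  3: r0=0x41 r1=0xce r2=0xf0 r3=0xe6 r4=0xd2 r5=0xfc  N=0 Z=0
after  4: r0=0x41 r1=0xce r2=0xf0 r3=0xe6 r4=0xd2 r5=0xce  N=0 Z=0
after  5: r0=0xcf r1=0xce r2=0xf0 r3=0xe6 r4=0xd2 r5=0xce  N=1 Z=0
after  6: r0=0xcf r1=0xce r2=0x3f r3=0xe6 r4=0xd2 r5=0xce  N=0 Z=0
after  7: r0=0xcf r1=0xce r2=0x3f r3=0xe6 r4=0xd2 r5=0xff  N=1 Z=0
after  8: r0=0xcf r1=0xf1 r2=0x3f r3=0xe6 r4=0xd2 r5=0xff  N=1 Z=0
-- IRQ taken; context saved, return-PC = 9 --

FLAGS = (N=1, Z=0)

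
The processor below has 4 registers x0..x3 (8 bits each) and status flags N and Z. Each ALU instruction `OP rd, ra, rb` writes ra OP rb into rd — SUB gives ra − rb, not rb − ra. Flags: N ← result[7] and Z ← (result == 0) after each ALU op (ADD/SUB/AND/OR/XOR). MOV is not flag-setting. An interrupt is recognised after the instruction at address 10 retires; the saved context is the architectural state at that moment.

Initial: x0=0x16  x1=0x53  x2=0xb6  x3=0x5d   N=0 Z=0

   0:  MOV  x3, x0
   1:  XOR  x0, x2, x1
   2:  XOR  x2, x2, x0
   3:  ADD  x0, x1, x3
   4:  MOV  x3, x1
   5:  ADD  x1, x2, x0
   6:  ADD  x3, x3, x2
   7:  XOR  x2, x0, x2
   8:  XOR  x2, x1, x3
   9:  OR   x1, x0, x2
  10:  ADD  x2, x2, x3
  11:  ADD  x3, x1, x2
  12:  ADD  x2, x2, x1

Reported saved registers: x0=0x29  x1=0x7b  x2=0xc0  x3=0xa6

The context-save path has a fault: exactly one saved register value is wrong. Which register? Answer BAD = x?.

after  0: x0=0x16 x1=0x53 x2=0xb6 x3=0x16  N=0 Z=0
after  1: x0=0xe5 x1=0x53 x2=0xb6 x3=0x16  N=1 Z=0
after  2: x0=0xe5 x1=0x53 x2=0x53 x3=0x16  N=0 Z=0
after  3: x0=0x69 x1=0x53 x2=0x53 x3=0x16  N=0 Z=0
after  4: x0=0x69 x1=0x53 x2=0x53 x3=0x53  N=0 Z=0
after  5: x0=0x69 x1=0xbc x2=0x53 x3=0x53  N=1 Z=0
after  6: x0=0x69 x1=0xbc x2=0x53 x3=0xa6  N=1 Z=0
after  7: x0=0x69 x1=0xbc x2=0x3a x3=0xa6  N=0 Z=0
after  8: x0=0x69 x1=0xbc x2=0x1a x3=0xa6  N=0 Z=0
after  9: x0=0x69 x1=0x7b x2=0x1a x3=0xa6  N=0 Z=0
after 10: x0=0x69 x1=0x7b x2=0xc0 x3=0xa6  N=1 Z=0
-- IRQ taken; context saved, return-PC = 11 --
mismatch: x0: reported 0x29 vs actual 0x69

BAD = x0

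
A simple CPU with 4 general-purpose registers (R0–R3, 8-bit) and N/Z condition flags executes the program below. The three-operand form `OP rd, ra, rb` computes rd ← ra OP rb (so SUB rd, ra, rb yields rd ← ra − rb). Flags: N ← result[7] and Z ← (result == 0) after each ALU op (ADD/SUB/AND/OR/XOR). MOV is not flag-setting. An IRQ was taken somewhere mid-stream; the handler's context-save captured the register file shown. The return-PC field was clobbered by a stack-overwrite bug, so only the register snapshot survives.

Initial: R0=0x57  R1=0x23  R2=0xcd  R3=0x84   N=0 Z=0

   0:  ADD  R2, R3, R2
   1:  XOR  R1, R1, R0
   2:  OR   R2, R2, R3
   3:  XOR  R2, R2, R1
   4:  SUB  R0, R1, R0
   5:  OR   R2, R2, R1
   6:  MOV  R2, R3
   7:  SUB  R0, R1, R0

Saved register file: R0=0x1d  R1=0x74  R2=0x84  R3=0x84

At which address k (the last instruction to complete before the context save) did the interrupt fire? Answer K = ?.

after  0: R0=0x57 R1=0x23 R2=0x51 R3=0x84  N=0 Z=0
after  1: R0=0x57 R1=0x74 R2=0x51 R3=0x84  N=0 Z=0
after  2: R0=0x57 R1=0x74 R2=0xd5 R3=0x84  N=1 Z=0
after  3: R0=0x57 R1=0x74 R2=0xa1 R3=0x84  N=1 Z=0
after  4: R0=0x1d R1=0x74 R2=0xa1 R3=0x84  N=0 Z=0
after  5: R0=0x1d R1=0x74 R2=0xf5 R3=0x84  N=1 Z=0
after  6: R0=0x1d R1=0x74 R2=0x84 R3=0x84  N=1 Z=0
-- IRQ taken; context saved, return-PC = 7 --

K = 6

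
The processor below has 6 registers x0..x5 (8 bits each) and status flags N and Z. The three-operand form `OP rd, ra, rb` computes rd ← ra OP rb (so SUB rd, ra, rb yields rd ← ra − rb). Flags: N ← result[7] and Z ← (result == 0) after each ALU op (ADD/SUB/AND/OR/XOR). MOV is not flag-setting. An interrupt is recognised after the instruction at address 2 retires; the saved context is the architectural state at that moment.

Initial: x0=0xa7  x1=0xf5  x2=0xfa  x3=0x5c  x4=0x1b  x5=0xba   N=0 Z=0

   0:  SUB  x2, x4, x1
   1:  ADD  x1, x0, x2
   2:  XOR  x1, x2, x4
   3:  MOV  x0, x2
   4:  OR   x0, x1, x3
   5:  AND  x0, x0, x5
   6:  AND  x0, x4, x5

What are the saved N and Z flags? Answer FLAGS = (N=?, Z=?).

after  0: x0=0xa7 x1=0xf5 x2=0x26 x3=0x5c x4=0x1b x5=0xba  N=0 Z=0
after  1: x0=0xa7 x1=0xcd x2=0x26 x3=0x5c x4=0x1b x5=0xba  N=1 Z=0
after  2: x0=0xa7 x1=0x3d x2=0x26 x3=0x5c x4=0x1b x5=0xba  N=0 Z=0
-- IRQ taken; context saved, return-PC = 3 --

FLAGS = (N=0, Z=0)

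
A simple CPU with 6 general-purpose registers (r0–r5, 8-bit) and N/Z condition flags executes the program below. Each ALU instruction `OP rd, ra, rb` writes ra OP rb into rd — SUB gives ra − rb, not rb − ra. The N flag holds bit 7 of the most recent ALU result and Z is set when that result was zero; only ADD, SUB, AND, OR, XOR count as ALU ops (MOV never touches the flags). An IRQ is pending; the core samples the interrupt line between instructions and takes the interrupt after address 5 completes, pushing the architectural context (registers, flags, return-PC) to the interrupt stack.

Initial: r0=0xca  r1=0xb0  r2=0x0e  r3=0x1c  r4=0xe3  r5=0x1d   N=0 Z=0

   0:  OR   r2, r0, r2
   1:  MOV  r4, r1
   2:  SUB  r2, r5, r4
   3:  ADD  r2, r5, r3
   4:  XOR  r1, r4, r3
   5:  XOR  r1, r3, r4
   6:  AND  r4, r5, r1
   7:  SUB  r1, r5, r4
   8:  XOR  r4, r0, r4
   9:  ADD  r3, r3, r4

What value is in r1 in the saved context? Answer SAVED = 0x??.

SAVED = 0xac

after  0: r0=0xca r1=0xb0 r2=0xce r3=0x1c r4=0xe3 r5=0x1d  N=1 Z=0
after  1: r0=0xca r1=0xb0 r2=0xce r3=0x1c r4=0xb0 r5=0x1d  N=1 Z=0
after  2: r0=0xca r1=0xb0 r2=0x6d r3=0x1c r4=0xb0 r5=0x1d  N=0 Z=0
after  3: r0=0xca r1=0xb0 r2=0x39 r3=0x1c r4=0xb0 r5=0x1d  N=0 Z=0
after  4: r0=0xca r1=0xac r2=0x39 r3=0x1c r4=0xb0 r5=0x1d  N=1 Z=0
after  5: r0=0xca r1=0xac r2=0x39 r3=0x1c r4=0xb0 r5=0x1d  N=1 Z=0
-- IRQ taken; context saved, return-PC = 6 --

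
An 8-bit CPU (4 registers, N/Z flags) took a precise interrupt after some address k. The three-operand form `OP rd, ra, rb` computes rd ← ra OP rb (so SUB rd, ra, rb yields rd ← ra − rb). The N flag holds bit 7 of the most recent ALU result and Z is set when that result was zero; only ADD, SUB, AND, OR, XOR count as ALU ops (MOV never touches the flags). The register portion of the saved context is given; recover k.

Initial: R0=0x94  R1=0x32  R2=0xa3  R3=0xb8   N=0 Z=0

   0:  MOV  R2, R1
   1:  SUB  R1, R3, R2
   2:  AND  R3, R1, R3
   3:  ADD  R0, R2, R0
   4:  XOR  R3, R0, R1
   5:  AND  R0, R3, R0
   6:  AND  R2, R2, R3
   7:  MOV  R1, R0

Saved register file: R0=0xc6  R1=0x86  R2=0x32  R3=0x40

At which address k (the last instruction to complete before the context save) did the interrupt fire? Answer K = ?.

after  0: R0=0x94 R1=0x32 R2=0x32 R3=0xb8  N=0 Z=0
after  1: R0=0x94 R1=0x86 R2=0x32 R3=0xb8  N=1 Z=0
after  2: R0=0x94 R1=0x86 R2=0x32 R3=0x80  N=1 Z=0
after  3: R0=0xc6 R1=0x86 R2=0x32 R3=0x80  N=1 Z=0
after  4: R0=0xc6 R1=0x86 R2=0x32 R3=0x40  N=0 Z=0
-- IRQ taken; context saved, return-PC = 5 --

K = 4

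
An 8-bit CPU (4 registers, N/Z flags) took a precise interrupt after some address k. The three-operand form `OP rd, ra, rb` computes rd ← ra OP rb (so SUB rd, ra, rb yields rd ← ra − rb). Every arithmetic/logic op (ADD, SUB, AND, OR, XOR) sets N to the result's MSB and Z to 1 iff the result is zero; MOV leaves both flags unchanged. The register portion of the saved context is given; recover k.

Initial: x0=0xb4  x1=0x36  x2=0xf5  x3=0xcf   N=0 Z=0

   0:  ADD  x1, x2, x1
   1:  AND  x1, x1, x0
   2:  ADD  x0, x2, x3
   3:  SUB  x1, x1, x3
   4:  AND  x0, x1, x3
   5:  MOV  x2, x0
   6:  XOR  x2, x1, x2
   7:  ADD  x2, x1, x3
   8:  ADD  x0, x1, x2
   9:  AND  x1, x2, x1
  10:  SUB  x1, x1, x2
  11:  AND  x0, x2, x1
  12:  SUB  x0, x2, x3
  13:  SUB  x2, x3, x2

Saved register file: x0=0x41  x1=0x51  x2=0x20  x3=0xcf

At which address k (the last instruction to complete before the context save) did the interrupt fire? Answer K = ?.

K = 7

after  0: x0=0xb4 x1=0x2b x2=0xf5 x3=0xcf  N=0 Z=0
after  1: x0=0xb4 x1=0x20 x2=0xf5 x3=0xcf  N=0 Z=0
after  2: x0=0xc4 x1=0x20 x2=0xf5 x3=0xcf  N=1 Z=0
after  3: x0=0xc4 x1=0x51 x2=0xf5 x3=0xcf  N=0 Z=0
after  4: x0=0x41 x1=0x51 x2=0xf5 x3=0xcf  N=0 Z=0
after  5: x0=0x41 x1=0x51 x2=0x41 x3=0xcf  N=0 Z=0
after  6: x0=0x41 x1=0x51 x2=0x10 x3=0xcf  N=0 Z=0
after  7: x0=0x41 x1=0x51 x2=0x20 x3=0xcf  N=0 Z=0
-- IRQ taken; context saved, return-PC = 8 --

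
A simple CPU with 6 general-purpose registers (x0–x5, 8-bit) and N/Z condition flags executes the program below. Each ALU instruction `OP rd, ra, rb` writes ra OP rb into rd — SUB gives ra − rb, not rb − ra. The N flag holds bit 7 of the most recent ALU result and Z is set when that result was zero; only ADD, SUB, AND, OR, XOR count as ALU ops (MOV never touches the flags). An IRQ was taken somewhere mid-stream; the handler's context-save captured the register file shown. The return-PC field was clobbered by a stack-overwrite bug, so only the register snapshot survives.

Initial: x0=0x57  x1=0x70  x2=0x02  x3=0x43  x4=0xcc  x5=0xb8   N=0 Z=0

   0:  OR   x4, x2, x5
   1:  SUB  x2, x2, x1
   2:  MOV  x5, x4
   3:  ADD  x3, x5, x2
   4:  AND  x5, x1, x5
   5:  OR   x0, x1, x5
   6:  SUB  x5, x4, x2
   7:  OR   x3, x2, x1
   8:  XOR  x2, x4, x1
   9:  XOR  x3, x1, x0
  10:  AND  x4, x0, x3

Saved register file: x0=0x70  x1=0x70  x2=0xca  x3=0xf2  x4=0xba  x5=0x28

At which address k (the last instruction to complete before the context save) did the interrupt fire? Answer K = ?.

K = 8

after  0: x0=0x57 x1=0x70 x2=0x02 x3=0x43 x4=0xba x5=0xb8  N=1 Z=0
after  1: x0=0x57 x1=0x70 x2=0x92 x3=0x43 x4=0xba x5=0xb8  N=1 Z=0
after  2: x0=0x57 x1=0x70 x2=0x92 x3=0x43 x4=0xba x5=0xba  N=1 Z=0
after  3: x0=0x57 x1=0x70 x2=0x92 x3=0x4c x4=0xba x5=0xba  N=0 Z=0
after  4: x0=0x57 x1=0x70 x2=0x92 x3=0x4c x4=0xba x5=0x30  N=0 Z=0
after  5: x0=0x70 x1=0x70 x2=0x92 x3=0x4c x4=0xba x5=0x30  N=0 Z=0
after  6: x0=0x70 x1=0x70 x2=0x92 x3=0x4c x4=0xba x5=0x28  N=0 Z=0
after  7: x0=0x70 x1=0x70 x2=0x92 x3=0xf2 x4=0xba x5=0x28  N=1 Z=0
after  8: x0=0x70 x1=0x70 x2=0xca x3=0xf2 x4=0xba x5=0x28  N=1 Z=0
-- IRQ taken; context saved, return-PC = 9 --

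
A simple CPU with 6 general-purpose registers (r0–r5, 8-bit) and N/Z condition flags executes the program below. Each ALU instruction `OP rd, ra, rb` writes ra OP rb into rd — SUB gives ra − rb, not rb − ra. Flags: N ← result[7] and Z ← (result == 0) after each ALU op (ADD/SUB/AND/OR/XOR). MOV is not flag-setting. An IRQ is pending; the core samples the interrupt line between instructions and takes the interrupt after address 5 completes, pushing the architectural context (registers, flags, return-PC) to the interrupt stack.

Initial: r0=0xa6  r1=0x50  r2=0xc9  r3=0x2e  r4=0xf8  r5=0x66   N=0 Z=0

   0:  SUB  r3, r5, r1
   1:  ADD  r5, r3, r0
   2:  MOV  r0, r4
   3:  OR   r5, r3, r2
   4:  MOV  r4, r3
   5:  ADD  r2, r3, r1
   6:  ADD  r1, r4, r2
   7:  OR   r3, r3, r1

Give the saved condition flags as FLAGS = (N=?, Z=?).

after  0: r0=0xa6 r1=0x50 r2=0xc9 r3=0x16 r4=0xf8 r5=0x66  N=0 Z=0
after  1: r0=0xa6 r1=0x50 r2=0xc9 r3=0x16 r4=0xf8 r5=0xbc  N=1 Z=0
after  2: r0=0xf8 r1=0x50 r2=0xc9 r3=0x16 r4=0xf8 r5=0xbc  N=1 Z=0
after  3: r0=0xf8 r1=0x50 r2=0xc9 r3=0x16 r4=0xf8 r5=0xdf  N=1 Z=0
after  4: r0=0xf8 r1=0x50 r2=0xc9 r3=0x16 r4=0x16 r5=0xdf  N=1 Z=0
after  5: r0=0xf8 r1=0x50 r2=0x66 r3=0x16 r4=0x16 r5=0xdf  N=0 Z=0
-- IRQ taken; context saved, return-PC = 6 --

FLAGS = (N=0, Z=0)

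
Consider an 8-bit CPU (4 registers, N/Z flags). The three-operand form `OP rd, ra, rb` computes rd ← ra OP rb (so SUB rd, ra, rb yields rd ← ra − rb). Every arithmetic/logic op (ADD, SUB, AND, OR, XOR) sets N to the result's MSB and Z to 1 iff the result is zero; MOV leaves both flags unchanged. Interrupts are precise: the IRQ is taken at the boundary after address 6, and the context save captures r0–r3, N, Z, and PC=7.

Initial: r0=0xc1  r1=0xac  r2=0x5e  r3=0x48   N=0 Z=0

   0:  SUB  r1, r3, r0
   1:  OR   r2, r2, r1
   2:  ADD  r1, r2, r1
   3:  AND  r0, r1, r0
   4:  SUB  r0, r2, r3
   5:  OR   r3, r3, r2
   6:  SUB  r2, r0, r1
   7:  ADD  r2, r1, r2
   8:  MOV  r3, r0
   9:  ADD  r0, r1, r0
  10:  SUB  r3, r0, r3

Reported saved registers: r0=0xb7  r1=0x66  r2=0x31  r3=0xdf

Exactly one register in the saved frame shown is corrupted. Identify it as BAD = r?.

after  0: r0=0xc1 r1=0x87 r2=0x5e r3=0x48  N=1 Z=0
after  1: r0=0xc1 r1=0x87 r2=0xdf r3=0x48  N=1 Z=0
after  2: r0=0xc1 r1=0x66 r2=0xdf r3=0x48  N=0 Z=0
after  3: r0=0x40 r1=0x66 r2=0xdf r3=0x48  N=0 Z=0
after  4: r0=0x97 r1=0x66 r2=0xdf r3=0x48  N=1 Z=0
after  5: r0=0x97 r1=0x66 r2=0xdf r3=0xdf  N=1 Z=0
after  6: r0=0x97 r1=0x66 r2=0x31 r3=0xdf  N=0 Z=0
-- IRQ taken; context saved, return-PC = 7 --
mismatch: r0: reported 0xb7 vs actual 0x97

BAD = r0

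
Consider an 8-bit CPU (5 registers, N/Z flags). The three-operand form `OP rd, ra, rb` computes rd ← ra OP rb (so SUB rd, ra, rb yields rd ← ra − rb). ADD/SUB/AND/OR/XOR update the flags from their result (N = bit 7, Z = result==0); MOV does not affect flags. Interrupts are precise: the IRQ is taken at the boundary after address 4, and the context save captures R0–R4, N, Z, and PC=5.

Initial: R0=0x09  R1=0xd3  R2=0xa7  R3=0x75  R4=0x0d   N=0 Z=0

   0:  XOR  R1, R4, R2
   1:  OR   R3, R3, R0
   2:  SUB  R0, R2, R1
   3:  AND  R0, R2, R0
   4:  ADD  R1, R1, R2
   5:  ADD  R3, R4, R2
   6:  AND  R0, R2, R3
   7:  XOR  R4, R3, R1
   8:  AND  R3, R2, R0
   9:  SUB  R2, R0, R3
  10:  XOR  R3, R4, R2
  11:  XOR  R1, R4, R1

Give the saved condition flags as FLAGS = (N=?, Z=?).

FLAGS = (N=0, Z=0)

after  0: R0=0x09 R1=0xaa R2=0xa7 R3=0x75 R4=0x0d  N=1 Z=0
after  1: R0=0x09 R1=0xaa R2=0xa7 R3=0x7d R4=0x0d  N=0 Z=0
after  2: R0=0xfd R1=0xaa R2=0xa7 R3=0x7d R4=0x0d  N=1 Z=0
after  3: R0=0xa5 R1=0xaa R2=0xa7 R3=0x7d R4=0x0d  N=1 Z=0
after  4: R0=0xa5 R1=0x51 R2=0xa7 R3=0x7d R4=0x0d  N=0 Z=0
-- IRQ taken; context saved, return-PC = 5 --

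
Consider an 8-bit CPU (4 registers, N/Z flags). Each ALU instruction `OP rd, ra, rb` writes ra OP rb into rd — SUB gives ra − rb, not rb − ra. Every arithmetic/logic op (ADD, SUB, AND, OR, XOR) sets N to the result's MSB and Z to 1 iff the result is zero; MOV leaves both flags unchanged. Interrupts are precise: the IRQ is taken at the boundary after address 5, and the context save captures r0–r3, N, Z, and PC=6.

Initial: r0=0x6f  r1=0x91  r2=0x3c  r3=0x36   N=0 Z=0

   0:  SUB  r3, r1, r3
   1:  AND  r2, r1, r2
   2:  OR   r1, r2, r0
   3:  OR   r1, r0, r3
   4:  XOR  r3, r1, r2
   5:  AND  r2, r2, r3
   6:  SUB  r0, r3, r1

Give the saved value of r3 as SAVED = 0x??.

after  0: r0=0x6f r1=0x91 r2=0x3c r3=0x5b  N=0 Z=0
after  1: r0=0x6f r1=0x91 r2=0x10 r3=0x5b  N=0 Z=0
after  2: r0=0x6f r1=0x7f r2=0x10 r3=0x5b  N=0 Z=0
after  3: r0=0x6f r1=0x7f r2=0x10 r3=0x5b  N=0 Z=0
after  4: r0=0x6f r1=0x7f r2=0x10 r3=0x6f  N=0 Z=0
after  5: r0=0x6f r1=0x7f r2=0x00 r3=0x6f  N=0 Z=1
-- IRQ taken; context saved, return-PC = 6 --

SAVED = 0x6f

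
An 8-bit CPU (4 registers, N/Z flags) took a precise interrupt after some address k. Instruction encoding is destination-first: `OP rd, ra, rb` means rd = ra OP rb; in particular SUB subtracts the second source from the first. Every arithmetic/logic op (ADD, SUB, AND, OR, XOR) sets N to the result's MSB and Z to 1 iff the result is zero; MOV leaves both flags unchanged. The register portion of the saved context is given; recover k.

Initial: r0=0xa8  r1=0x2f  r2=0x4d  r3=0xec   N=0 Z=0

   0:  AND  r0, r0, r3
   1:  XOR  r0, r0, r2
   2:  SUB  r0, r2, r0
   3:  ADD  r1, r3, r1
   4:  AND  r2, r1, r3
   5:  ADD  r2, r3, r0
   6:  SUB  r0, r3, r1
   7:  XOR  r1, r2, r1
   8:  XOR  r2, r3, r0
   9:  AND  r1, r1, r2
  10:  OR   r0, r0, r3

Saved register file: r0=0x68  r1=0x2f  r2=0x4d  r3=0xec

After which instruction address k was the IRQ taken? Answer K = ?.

K = 2

after  0: r0=0xa8 r1=0x2f r2=0x4d r3=0xec  N=1 Z=0
after  1: r0=0xe5 r1=0x2f r2=0x4d r3=0xec  N=1 Z=0
after  2: r0=0x68 r1=0x2f r2=0x4d r3=0xec  N=0 Z=0
-- IRQ taken; context saved, return-PC = 3 --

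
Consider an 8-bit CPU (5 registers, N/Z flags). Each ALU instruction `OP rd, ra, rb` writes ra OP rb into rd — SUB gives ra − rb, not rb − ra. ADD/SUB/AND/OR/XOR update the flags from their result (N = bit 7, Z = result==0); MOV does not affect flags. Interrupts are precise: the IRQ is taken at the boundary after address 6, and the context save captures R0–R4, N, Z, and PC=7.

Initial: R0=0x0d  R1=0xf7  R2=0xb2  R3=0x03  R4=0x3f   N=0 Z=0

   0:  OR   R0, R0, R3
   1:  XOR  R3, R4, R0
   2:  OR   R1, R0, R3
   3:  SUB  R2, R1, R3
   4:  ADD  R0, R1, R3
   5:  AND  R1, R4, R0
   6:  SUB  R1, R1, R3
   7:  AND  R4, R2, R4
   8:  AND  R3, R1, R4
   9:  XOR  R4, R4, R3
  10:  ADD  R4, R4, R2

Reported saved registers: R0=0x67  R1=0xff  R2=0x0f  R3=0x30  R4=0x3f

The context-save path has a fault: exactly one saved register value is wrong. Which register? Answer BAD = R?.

BAD = R0

after  0: R0=0x0f R1=0xf7 R2=0xb2 R3=0x03 R4=0x3f  N=0 Z=0
after  1: R0=0x0f R1=0xf7 R2=0xb2 R3=0x30 R4=0x3f  N=0 Z=0
after  2: R0=0x0f R1=0x3f R2=0xb2 R3=0x30 R4=0x3f  N=0 Z=0
after  3: R0=0x0f R1=0x3f R2=0x0f R3=0x30 R4=0x3f  N=0 Z=0
after  4: R0=0x6f R1=0x3f R2=0x0f R3=0x30 R4=0x3f  N=0 Z=0
after  5: R0=0x6f R1=0x2f R2=0x0f R3=0x30 R4=0x3f  N=0 Z=0
after  6: R0=0x6f R1=0xff R2=0x0f R3=0x30 R4=0x3f  N=1 Z=0
-- IRQ taken; context saved, return-PC = 7 --
mismatch: R0: reported 0x67 vs actual 0x6f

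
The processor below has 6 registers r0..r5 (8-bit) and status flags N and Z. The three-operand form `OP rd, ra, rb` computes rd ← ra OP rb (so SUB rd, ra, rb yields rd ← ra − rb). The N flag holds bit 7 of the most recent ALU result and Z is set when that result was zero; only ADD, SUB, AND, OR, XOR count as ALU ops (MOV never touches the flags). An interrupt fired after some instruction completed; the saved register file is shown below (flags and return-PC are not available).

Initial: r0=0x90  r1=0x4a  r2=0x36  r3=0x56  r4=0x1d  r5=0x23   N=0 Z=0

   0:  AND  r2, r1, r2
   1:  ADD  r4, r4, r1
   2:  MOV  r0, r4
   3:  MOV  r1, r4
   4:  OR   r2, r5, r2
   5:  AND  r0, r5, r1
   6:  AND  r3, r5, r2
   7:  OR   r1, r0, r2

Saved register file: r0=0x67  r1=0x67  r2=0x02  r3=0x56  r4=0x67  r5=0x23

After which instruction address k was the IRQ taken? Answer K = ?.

K = 3

after  0: r0=0x90 r1=0x4a r2=0x02 r3=0x56 r4=0x1d r5=0x23  N=0 Z=0
after  1: r0=0x90 r1=0x4a r2=0x02 r3=0x56 r4=0x67 r5=0x23  N=0 Z=0
after  2: r0=0x67 r1=0x4a r2=0x02 r3=0x56 r4=0x67 r5=0x23  N=0 Z=0
after  3: r0=0x67 r1=0x67 r2=0x02 r3=0x56 r4=0x67 r5=0x23  N=0 Z=0
-- IRQ taken; context saved, return-PC = 4 --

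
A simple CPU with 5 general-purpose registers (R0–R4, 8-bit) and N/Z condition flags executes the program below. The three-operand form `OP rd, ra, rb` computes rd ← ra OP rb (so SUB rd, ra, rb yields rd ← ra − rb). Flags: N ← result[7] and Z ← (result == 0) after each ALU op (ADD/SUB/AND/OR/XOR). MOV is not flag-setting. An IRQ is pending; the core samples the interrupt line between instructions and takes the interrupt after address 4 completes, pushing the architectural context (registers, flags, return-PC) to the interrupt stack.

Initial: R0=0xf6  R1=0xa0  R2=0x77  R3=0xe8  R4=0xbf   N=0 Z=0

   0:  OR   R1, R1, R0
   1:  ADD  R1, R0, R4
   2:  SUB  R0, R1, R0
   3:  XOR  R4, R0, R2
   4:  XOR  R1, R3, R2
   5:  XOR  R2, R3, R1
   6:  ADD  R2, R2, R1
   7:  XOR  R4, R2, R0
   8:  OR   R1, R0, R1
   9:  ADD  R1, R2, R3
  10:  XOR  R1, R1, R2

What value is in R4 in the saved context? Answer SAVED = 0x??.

after  0: R0=0xf6 R1=0xf6 R2=0x77 R3=0xe8 R4=0xbf  N=1 Z=0
after  1: R0=0xf6 R1=0xb5 R2=0x77 R3=0xe8 R4=0xbf  N=1 Z=0
after  2: R0=0xbf R1=0xb5 R2=0x77 R3=0xe8 R4=0xbf  N=1 Z=0
after  3: R0=0xbf R1=0xb5 R2=0x77 R3=0xe8 R4=0xc8  N=1 Z=0
after  4: R0=0xbf R1=0x9f R2=0x77 R3=0xe8 R4=0xc8  N=1 Z=0
-- IRQ taken; context saved, return-PC = 5 --

SAVED = 0xc8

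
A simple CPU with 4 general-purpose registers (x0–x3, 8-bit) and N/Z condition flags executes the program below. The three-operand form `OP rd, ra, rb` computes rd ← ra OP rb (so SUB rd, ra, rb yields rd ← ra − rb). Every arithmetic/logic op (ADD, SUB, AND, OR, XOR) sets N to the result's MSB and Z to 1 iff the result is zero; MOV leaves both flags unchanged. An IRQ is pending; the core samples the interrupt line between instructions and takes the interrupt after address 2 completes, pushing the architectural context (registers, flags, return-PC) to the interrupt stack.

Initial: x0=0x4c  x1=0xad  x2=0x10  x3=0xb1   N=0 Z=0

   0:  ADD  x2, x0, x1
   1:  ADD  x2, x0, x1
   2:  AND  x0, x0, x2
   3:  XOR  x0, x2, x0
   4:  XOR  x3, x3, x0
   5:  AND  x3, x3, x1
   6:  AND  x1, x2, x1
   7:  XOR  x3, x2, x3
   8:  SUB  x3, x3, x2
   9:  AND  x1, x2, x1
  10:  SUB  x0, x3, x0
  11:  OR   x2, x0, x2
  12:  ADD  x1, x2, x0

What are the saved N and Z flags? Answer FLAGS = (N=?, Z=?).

after  0: x0=0x4c x1=0xad x2=0xf9 x3=0xb1  N=1 Z=0
after  1: x0=0x4c x1=0xad x2=0xf9 x3=0xb1  N=1 Z=0
after  2: x0=0x48 x1=0xad x2=0xf9 x3=0xb1  N=0 Z=0
-- IRQ taken; context saved, return-PC = 3 --

FLAGS = (N=0, Z=0)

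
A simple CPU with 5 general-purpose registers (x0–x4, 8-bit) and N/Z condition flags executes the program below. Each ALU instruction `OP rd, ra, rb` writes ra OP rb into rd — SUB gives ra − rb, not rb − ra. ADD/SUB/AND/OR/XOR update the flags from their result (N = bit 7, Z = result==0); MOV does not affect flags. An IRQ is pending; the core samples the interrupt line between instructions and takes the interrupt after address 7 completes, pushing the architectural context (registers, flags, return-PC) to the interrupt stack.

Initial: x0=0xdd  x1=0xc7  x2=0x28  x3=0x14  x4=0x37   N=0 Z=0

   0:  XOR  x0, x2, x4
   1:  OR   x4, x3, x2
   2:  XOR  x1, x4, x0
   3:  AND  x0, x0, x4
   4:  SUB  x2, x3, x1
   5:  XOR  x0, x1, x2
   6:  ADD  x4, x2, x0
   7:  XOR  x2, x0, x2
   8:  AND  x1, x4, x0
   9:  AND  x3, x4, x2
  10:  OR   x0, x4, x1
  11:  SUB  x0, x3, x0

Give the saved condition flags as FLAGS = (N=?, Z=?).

after  0: x0=0x1f x1=0xc7 x2=0x28 x3=0x14 x4=0x37  N=0 Z=0
after  1: x0=0x1f x1=0xc7 x2=0x28 x3=0x14 x4=0x3c  N=0 Z=0
after  2: x0=0x1f x1=0x23 x2=0x28 x3=0x14 x4=0x3c  N=0 Z=0
after  3: x0=0x1c x1=0x23 x2=0x28 x3=0x14 x4=0x3c  N=0 Z=0
after  4: x0=0x1c x1=0x23 x2=0xf1 x3=0x14 x4=0x3c  N=1 Z=0
after  5: x0=0xd2 x1=0x23 x2=0xf1 x3=0x14 x4=0x3c  N=1 Z=0
after  6: x0=0xd2 x1=0x23 x2=0xf1 x3=0x14 x4=0xc3  N=1 Z=0
after  7: x0=0xd2 x1=0x23 x2=0x23 x3=0x14 x4=0xc3  N=0 Z=0
-- IRQ taken; context saved, return-PC = 8 --

FLAGS = (N=0, Z=0)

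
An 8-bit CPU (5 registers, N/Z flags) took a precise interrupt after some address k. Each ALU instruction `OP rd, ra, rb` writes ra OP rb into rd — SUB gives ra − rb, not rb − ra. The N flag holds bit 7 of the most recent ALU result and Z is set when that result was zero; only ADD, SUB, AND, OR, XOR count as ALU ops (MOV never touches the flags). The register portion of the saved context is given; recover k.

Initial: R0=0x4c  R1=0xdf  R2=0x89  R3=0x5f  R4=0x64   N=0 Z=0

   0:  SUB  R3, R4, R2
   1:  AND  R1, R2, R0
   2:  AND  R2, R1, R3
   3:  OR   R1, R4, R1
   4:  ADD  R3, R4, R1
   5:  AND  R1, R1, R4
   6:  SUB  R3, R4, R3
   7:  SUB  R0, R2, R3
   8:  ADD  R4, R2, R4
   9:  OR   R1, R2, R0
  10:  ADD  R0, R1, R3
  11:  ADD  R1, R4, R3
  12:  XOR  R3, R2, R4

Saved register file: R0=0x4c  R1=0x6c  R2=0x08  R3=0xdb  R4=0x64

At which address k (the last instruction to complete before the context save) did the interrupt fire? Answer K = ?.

after  0: R0=0x4c R1=0xdf R2=0x89 R3=0xdb R4=0x64  N=1 Z=0
after  1: R0=0x4c R1=0x08 R2=0x89 R3=0xdb R4=0x64  N=0 Z=0
after  2: R0=0x4c R1=0x08 R2=0x08 R3=0xdb R4=0x64  N=0 Z=0
after  3: R0=0x4c R1=0x6c R2=0x08 R3=0xdb R4=0x64  N=0 Z=0
-- IRQ taken; context saved, return-PC = 4 --

K = 3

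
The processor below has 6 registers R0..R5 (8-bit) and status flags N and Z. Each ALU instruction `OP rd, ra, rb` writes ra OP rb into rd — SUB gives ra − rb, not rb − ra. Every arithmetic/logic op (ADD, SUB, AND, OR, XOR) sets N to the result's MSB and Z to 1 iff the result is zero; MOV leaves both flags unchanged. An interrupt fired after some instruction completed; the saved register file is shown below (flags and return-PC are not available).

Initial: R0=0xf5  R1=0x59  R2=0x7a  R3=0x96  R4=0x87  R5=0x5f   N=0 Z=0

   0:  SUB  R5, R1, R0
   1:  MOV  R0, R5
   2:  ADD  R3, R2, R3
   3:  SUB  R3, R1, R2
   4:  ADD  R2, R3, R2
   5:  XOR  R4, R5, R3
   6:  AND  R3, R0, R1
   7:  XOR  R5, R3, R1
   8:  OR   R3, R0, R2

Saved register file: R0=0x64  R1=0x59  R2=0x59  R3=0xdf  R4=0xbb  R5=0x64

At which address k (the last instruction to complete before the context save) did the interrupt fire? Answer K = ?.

K = 5

after  0: R0=0xf5 R1=0x59 R2=0x7a R3=0x96 R4=0x87 R5=0x64  N=0 Z=0
after  1: R0=0x64 R1=0x59 R2=0x7a R3=0x96 R4=0x87 R5=0x64  N=0 Z=0
after  2: R0=0x64 R1=0x59 R2=0x7a R3=0x10 R4=0x87 R5=0x64  N=0 Z=0
after  3: R0=0x64 R1=0x59 R2=0x7a R3=0xdf R4=0x87 R5=0x64  N=1 Z=0
after  4: R0=0x64 R1=0x59 R2=0x59 R3=0xdf R4=0x87 R5=0x64  N=0 Z=0
after  5: R0=0x64 R1=0x59 R2=0x59 R3=0xdf R4=0xbb R5=0x64  N=1 Z=0
-- IRQ taken; context saved, return-PC = 6 --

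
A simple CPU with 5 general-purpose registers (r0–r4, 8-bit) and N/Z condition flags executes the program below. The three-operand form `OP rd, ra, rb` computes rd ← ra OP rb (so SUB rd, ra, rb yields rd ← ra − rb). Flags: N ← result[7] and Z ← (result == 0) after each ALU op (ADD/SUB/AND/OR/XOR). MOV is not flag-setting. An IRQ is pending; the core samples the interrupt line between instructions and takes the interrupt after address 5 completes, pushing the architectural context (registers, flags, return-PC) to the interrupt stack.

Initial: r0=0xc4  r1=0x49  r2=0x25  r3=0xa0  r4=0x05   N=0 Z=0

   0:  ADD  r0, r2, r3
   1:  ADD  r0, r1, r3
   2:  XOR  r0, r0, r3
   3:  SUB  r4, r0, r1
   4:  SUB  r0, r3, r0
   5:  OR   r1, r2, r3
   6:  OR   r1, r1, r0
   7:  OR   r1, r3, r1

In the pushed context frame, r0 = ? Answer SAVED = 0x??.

SAVED = 0x57

after  0: r0=0xc5 r1=0x49 r2=0x25 r3=0xa0 r4=0x05  N=1 Z=0
after  1: r0=0xe9 r1=0x49 r2=0x25 r3=0xa0 r4=0x05  N=1 Z=0
after  2: r0=0x49 r1=0x49 r2=0x25 r3=0xa0 r4=0x05  N=0 Z=0
after  3: r0=0x49 r1=0x49 r2=0x25 r3=0xa0 r4=0x00  N=0 Z=1
after  4: r0=0x57 r1=0x49 r2=0x25 r3=0xa0 r4=0x00  N=0 Z=0
after  5: r0=0x57 r1=0xa5 r2=0x25 r3=0xa0 r4=0x00  N=1 Z=0
-- IRQ taken; context saved, return-PC = 6 --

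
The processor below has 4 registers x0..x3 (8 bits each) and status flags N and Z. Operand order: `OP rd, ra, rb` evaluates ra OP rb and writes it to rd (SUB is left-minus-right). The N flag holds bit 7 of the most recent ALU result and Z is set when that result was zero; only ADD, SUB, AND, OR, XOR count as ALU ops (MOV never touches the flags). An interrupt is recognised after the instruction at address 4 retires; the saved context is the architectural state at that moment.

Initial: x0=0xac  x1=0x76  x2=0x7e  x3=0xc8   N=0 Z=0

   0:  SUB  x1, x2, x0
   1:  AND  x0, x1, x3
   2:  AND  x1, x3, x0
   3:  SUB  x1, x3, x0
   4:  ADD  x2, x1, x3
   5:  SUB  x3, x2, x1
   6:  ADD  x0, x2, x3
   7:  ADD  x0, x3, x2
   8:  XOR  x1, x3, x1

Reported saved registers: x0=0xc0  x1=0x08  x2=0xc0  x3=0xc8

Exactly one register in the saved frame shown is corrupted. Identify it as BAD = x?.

after  0: x0=0xac x1=0xd2 x2=0x7e x3=0xc8  N=1 Z=0
after  1: x0=0xc0 x1=0xd2 x2=0x7e x3=0xc8  N=1 Z=0
after  2: x0=0xc0 x1=0xc0 x2=0x7e x3=0xc8  N=1 Z=0
after  3: x0=0xc0 x1=0x08 x2=0x7e x3=0xc8  N=0 Z=0
after  4: x0=0xc0 x1=0x08 x2=0xd0 x3=0xc8  N=1 Z=0
-- IRQ taken; context saved, return-PC = 5 --
mismatch: x2: reported 0xc0 vs actual 0xd0

BAD = x2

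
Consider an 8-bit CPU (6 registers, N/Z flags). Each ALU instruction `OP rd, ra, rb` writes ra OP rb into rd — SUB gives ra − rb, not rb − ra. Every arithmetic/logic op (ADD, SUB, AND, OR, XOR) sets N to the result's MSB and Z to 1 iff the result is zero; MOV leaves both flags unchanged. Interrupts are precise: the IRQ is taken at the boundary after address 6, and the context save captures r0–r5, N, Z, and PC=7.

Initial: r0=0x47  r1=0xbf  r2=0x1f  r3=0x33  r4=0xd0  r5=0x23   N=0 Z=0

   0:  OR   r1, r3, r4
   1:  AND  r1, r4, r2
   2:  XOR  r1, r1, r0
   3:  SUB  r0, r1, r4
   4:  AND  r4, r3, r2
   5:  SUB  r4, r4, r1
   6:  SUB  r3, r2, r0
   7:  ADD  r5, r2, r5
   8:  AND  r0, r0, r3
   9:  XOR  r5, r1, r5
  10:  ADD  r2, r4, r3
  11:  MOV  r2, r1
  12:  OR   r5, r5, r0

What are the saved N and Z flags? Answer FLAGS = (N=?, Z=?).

FLAGS = (N=1, Z=0)

after  0: r0=0x47 r1=0xf3 r2=0x1f r3=0x33 r4=0xd0 r5=0x23  N=1 Z=0
after  1: r0=0x47 r1=0x10 r2=0x1f r3=0x33 r4=0xd0 r5=0x23  N=0 Z=0
after  2: r0=0x47 r1=0x57 r2=0x1f r3=0x33 r4=0xd0 r5=0x23  N=0 Z=0
after  3: r0=0x87 r1=0x57 r2=0x1f r3=0x33 r4=0xd0 r5=0x23  N=1 Z=0
after  4: r0=0x87 r1=0x57 r2=0x1f r3=0x33 r4=0x13 r5=0x23  N=0 Z=0
after  5: r0=0x87 r1=0x57 r2=0x1f r3=0x33 r4=0xbc r5=0x23  N=1 Z=0
after  6: r0=0x87 r1=0x57 r2=0x1f r3=0x98 r4=0xbc r5=0x23  N=1 Z=0
-- IRQ taken; context saved, return-PC = 7 --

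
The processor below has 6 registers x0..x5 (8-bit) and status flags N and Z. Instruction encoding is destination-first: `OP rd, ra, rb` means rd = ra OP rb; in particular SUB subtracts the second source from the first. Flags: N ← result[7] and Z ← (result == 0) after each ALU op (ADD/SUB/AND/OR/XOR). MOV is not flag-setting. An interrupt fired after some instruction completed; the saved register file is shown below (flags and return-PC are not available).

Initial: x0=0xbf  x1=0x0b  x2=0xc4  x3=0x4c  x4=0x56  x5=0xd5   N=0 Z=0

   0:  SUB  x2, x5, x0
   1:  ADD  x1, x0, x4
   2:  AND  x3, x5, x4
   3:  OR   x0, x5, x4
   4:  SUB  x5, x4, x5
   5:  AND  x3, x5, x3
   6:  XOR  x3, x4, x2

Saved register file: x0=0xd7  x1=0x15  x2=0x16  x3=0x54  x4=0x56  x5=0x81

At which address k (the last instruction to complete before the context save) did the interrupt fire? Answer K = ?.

K = 4

after  0: x0=0xbf x1=0x0b x2=0x16 x3=0x4c x4=0x56 x5=0xd5  N=0 Z=0
after  1: x0=0xbf x1=0x15 x2=0x16 x3=0x4c x4=0x56 x5=0xd5  N=0 Z=0
after  2: x0=0xbf x1=0x15 x2=0x16 x3=0x54 x4=0x56 x5=0xd5  N=0 Z=0
after  3: x0=0xd7 x1=0x15 x2=0x16 x3=0x54 x4=0x56 x5=0xd5  N=1 Z=0
after  4: x0=0xd7 x1=0x15 x2=0x16 x3=0x54 x4=0x56 x5=0x81  N=1 Z=0
-- IRQ taken; context saved, return-PC = 5 --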